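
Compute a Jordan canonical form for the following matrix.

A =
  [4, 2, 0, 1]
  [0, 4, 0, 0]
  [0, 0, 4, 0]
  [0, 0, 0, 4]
J_2(4) ⊕ J_1(4) ⊕ J_1(4)

The characteristic polynomial is
  det(x·I − A) = x^4 - 16*x^3 + 96*x^2 - 256*x + 256 = (x - 4)^4

Eigenvalues and multiplicities (the geometric multiplicity of λ is n − rank(A − λI), which equals the number of Jordan blocks for λ):
  λ = 4: algebraic multiplicity = 4, geometric multiplicity = 3

Determining the block sizes for each eigenvalue:
  λ = 4: 3 blocks summing to 4 forces exactly one block of size 2 and the rest size 1 → block sizes [2, 1, 1]

Assembling the blocks gives a Jordan form
J =
  [4, 1, 0, 0]
  [0, 4, 0, 0]
  [0, 0, 4, 0]
  [0, 0, 0, 4]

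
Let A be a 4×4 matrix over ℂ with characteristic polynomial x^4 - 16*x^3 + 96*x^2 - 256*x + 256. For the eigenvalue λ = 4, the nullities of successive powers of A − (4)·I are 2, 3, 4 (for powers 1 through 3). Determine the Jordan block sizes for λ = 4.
Block sizes for λ = 4: [3, 1]

From the dimensions of kernels of powers, the number of Jordan blocks of size at least j is d_j − d_{j−1} where d_j = dim ker(N^j) (with d_0 = 0). Computing the differences gives [2, 1, 1].
The number of blocks of size exactly k is (#blocks of size ≥ k) − (#blocks of size ≥ k + 1), so the partition is: 1 block(s) of size 1, 1 block(s) of size 3.
In nonincreasing order the block sizes are [3, 1].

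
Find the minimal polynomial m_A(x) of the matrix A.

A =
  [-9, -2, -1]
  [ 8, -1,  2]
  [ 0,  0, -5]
x^2 + 10*x + 25

The characteristic polynomial is χ_A(x) = (x + 5)^3, so the eigenvalues are known. The minimal polynomial is
  m_A(x) = Π_λ (x − λ)^{k_λ}
where k_λ is the size of the *largest* Jordan block for λ (equivalently, the smallest k with (A − λI)^k v = 0 for every generalised eigenvector v of λ).

  λ = -5: largest Jordan block has size 2, contributing (x + 5)^2

So m_A(x) = (x + 5)^2 = x^2 + 10*x + 25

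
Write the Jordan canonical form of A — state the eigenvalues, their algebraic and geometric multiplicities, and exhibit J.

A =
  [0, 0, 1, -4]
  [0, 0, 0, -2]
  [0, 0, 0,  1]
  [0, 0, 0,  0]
J_3(0) ⊕ J_1(0)

The characteristic polynomial is
  det(x·I − A) = x^4

Eigenvalues and multiplicities (the geometric multiplicity of λ is n − rank(A − λI), which equals the number of Jordan blocks for λ):
  λ = 0: algebraic multiplicity = 4, geometric multiplicity = 2

Determining the block sizes for each eigenvalue:
  λ = 0: with am = 4 and gm = 2, the partition is not yet determined (e.g. several partitions of 4 into 2 parts exist). Let N = A − (0)·I. Computing rank(N^1) = 2, rank(N^2) = 1, rank(N^3) = 0; the number of blocks of size ≥ j is rank(N^{j−1}) − rank(N^j), giving [2, 1, 1]. So we have 1 block(s) of size 3, 1 block(s) of size 1 → block sizes [3, 1]

Assembling the blocks gives a Jordan form
J =
  [0, 1, 0, 0]
  [0, 0, 1, 0]
  [0, 0, 0, 0]
  [0, 0, 0, 0]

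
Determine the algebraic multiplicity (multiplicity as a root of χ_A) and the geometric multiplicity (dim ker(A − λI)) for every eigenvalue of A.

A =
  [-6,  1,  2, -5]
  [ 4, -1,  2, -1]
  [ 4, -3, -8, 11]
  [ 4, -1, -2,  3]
λ = -4: alg = 2, geom = 1; λ = -2: alg = 2, geom = 2

Step 1 — factor the characteristic polynomial to read off the algebraic multiplicities:
  χ_A(x) = (x + 2)^2*(x + 4)^2

Step 2 — compute geometric multiplicities via the rank-nullity identity g(λ) = n − rank(A − λI):
  rank(A − (-4)·I) = 3, so dim ker(A − (-4)·I) = n − 3 = 1
  rank(A − (-2)·I) = 2, so dim ker(A − (-2)·I) = n − 2 = 2

Summary:
  λ = -4: algebraic multiplicity = 2, geometric multiplicity = 1
  λ = -2: algebraic multiplicity = 2, geometric multiplicity = 2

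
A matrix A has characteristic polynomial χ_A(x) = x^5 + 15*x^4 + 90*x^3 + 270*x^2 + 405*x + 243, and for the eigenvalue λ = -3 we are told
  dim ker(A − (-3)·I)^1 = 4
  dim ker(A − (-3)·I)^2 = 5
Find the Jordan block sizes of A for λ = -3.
Block sizes for λ = -3: [2, 1, 1, 1]

From the dimensions of kernels of powers, the number of Jordan blocks of size at least j is d_j − d_{j−1} where d_j = dim ker(N^j) (with d_0 = 0). Computing the differences gives [4, 1].
The number of blocks of size exactly k is (#blocks of size ≥ k) − (#blocks of size ≥ k + 1), so the partition is: 3 block(s) of size 1, 1 block(s) of size 2.
In nonincreasing order the block sizes are [2, 1, 1, 1].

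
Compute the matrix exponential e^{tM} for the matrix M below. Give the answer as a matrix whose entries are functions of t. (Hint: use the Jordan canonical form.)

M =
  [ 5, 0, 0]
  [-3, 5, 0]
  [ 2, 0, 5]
e^{tM} =
  [exp(5*t), 0, 0]
  [-3*t*exp(5*t), exp(5*t), 0]
  [2*t*exp(5*t), 0, exp(5*t)]

Strategy: write M = P · J · P⁻¹ where J is a Jordan canonical form, so e^{tM} = P · e^{tJ} · P⁻¹, and e^{tJ} can be computed block-by-block.

M has Jordan form
J =
  [5, 1, 0]
  [0, 5, 0]
  [0, 0, 5]
(up to reordering of blocks).

Per-block formulas:
  For a 2×2 Jordan block J_2(5): exp(t · J_2(5)) = e^(5t)·(I + t·N), where N is the 2×2 nilpotent shift.
  For a 1×1 block at λ = 5: exp(t · [5]) = [e^(5t)].

After assembling e^{tJ} and conjugating by P, we get:

e^{tM} =
  [exp(5*t), 0, 0]
  [-3*t*exp(5*t), exp(5*t), 0]
  [2*t*exp(5*t), 0, exp(5*t)]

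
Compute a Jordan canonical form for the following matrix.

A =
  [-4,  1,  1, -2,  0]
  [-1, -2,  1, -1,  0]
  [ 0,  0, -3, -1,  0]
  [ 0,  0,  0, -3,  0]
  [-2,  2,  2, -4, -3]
J_2(-3) ⊕ J_2(-3) ⊕ J_1(-3)

The characteristic polynomial is
  det(x·I − A) = x^5 + 15*x^4 + 90*x^3 + 270*x^2 + 405*x + 243 = (x + 3)^5

Eigenvalues and multiplicities (the geometric multiplicity of λ is n − rank(A − λI), which equals the number of Jordan blocks for λ):
  λ = -3: algebraic multiplicity = 5, geometric multiplicity = 3

Determining the block sizes for each eigenvalue:
  λ = -3: with am = 5 and gm = 3, the partition is not yet determined (e.g. several partitions of 5 into 3 parts exist). Let N = A − (-3)·I. Computing rank(N^1) = 2, rank(N^2) = 0; the number of blocks of size ≥ j is rank(N^{j−1}) − rank(N^j), giving [3, 2]. So we have 2 block(s) of size 2, 1 block(s) of size 1 → block sizes [2, 2, 1]

Assembling the blocks gives a Jordan form
J =
  [-3,  1,  0,  0,  0]
  [ 0, -3,  0,  0,  0]
  [ 0,  0, -3,  1,  0]
  [ 0,  0,  0, -3,  0]
  [ 0,  0,  0,  0, -3]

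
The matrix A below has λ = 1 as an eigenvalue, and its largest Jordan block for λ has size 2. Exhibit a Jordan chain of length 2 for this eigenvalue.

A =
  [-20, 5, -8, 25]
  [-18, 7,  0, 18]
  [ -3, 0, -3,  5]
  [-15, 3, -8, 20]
A Jordan chain for λ = 1 of length 2:
v_1 = (-21, -18, -3, -15)ᵀ
v_2 = (1, 0, 0, 0)ᵀ

Let N = A − (1)·I. We want v_2 with N^2 v_2 = 0 but N^1 v_2 ≠ 0; then v_{j-1} := N · v_j for j = 2, …, 2.

Pick v_2 = (1, 0, 0, 0)ᵀ.
Then v_1 = N · v_2 = (-21, -18, -3, -15)ᵀ.

Sanity check: (A − (1)·I) v_1 = (0, 0, 0, 0)ᵀ = 0. ✓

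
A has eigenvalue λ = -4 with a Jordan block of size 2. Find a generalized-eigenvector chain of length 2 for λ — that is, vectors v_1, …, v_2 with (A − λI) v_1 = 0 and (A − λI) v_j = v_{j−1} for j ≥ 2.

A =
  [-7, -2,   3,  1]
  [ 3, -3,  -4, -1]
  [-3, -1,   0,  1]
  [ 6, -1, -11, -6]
A Jordan chain for λ = -4 of length 2:
v_1 = (-3, 3, -3, 6)ᵀ
v_2 = (1, 0, 0, 0)ᵀ

Let N = A − (-4)·I. We want v_2 with N^2 v_2 = 0 but N^1 v_2 ≠ 0; then v_{j-1} := N · v_j for j = 2, …, 2.

Pick v_2 = (1, 0, 0, 0)ᵀ.
Then v_1 = N · v_2 = (-3, 3, -3, 6)ᵀ.

Sanity check: (A − (-4)·I) v_1 = (0, 0, 0, 0)ᵀ = 0. ✓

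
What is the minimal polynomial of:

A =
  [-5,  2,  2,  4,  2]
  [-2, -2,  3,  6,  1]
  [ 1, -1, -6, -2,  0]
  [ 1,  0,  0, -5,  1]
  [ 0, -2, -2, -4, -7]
x^3 + 15*x^2 + 75*x + 125

The characteristic polynomial is χ_A(x) = (x + 5)^5, so the eigenvalues are known. The minimal polynomial is
  m_A(x) = Π_λ (x − λ)^{k_λ}
where k_λ is the size of the *largest* Jordan block for λ (equivalently, the smallest k with (A − λI)^k v = 0 for every generalised eigenvector v of λ).

  λ = -5: largest Jordan block has size 3, contributing (x + 5)^3

So m_A(x) = (x + 5)^3 = x^3 + 15*x^2 + 75*x + 125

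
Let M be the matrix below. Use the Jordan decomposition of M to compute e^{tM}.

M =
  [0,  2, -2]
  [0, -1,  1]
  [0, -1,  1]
e^{tM} =
  [1, 2*t, -2*t]
  [0, 1 - t, t]
  [0, -t, t + 1]

Strategy: write M = P · J · P⁻¹ where J is a Jordan canonical form, so e^{tM} = P · e^{tJ} · P⁻¹, and e^{tJ} can be computed block-by-block.

M has Jordan form
J =
  [0, 1, 0]
  [0, 0, 0]
  [0, 0, 0]
(up to reordering of blocks).

Per-block formulas:
  For a 2×2 Jordan block J_2(0): exp(t · J_2(0)) = e^(0t)·(I + t·N), where N is the 2×2 nilpotent shift.
  For a 1×1 block at λ = 0: exp(t · [0]) = [e^(0t)].

After assembling e^{tJ} and conjugating by P, we get:

e^{tM} =
  [1, 2*t, -2*t]
  [0, 1 - t, t]
  [0, -t, t + 1]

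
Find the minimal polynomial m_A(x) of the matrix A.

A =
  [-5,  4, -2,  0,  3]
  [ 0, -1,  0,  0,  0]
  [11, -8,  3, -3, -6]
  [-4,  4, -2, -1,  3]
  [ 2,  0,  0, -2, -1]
x^2 + 2*x + 1

The characteristic polynomial is χ_A(x) = (x + 1)^5, so the eigenvalues are known. The minimal polynomial is
  m_A(x) = Π_λ (x − λ)^{k_λ}
where k_λ is the size of the *largest* Jordan block for λ (equivalently, the smallest k with (A − λI)^k v = 0 for every generalised eigenvector v of λ).

  λ = -1: largest Jordan block has size 2, contributing (x + 1)^2

So m_A(x) = (x + 1)^2 = x^2 + 2*x + 1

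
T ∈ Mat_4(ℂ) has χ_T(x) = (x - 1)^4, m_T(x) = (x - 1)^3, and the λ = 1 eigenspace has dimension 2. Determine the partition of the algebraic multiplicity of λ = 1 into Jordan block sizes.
Block sizes for λ = 1: [3, 1]

Step 1 — from the characteristic polynomial, algebraic multiplicity of λ = 1 is 4. From dim ker(T − (1)·I) = 2, there are exactly 2 Jordan blocks for λ = 1.
Step 2 — from the minimal polynomial, the factor (x − 1)^3 tells us the largest block for λ = 1 has size 3.
Step 3 — with total size 4, 2 blocks, and largest block 3, the block sizes (in nonincreasing order) are [3, 1].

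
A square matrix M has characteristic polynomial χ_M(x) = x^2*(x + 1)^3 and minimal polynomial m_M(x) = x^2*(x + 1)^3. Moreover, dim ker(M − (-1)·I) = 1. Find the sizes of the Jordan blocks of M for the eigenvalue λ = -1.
Block sizes for λ = -1: [3]

Step 1 — from the characteristic polynomial, algebraic multiplicity of λ = -1 is 3. From dim ker(M − (-1)·I) = 1, there are exactly 1 Jordan blocks for λ = -1.
Step 2 — from the minimal polynomial, the factor (x + 1)^3 tells us the largest block for λ = -1 has size 3.
Step 3 — with total size 3, 1 blocks, and largest block 3, the block sizes (in nonincreasing order) are [3].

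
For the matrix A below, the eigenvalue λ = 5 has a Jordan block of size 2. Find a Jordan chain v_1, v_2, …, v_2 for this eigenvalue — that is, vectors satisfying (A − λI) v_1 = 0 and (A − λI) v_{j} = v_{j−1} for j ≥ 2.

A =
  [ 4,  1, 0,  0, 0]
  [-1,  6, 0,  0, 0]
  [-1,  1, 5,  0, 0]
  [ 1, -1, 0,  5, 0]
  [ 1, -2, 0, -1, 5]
A Jordan chain for λ = 5 of length 2:
v_1 = (-1, -1, -1, 1, 1)ᵀ
v_2 = (1, 0, 0, 0, 0)ᵀ

Let N = A − (5)·I. We want v_2 with N^2 v_2 = 0 but N^1 v_2 ≠ 0; then v_{j-1} := N · v_j for j = 2, …, 2.

Pick v_2 = (1, 0, 0, 0, 0)ᵀ.
Then v_1 = N · v_2 = (-1, -1, -1, 1, 1)ᵀ.

Sanity check: (A − (5)·I) v_1 = (0, 0, 0, 0, 0)ᵀ = 0. ✓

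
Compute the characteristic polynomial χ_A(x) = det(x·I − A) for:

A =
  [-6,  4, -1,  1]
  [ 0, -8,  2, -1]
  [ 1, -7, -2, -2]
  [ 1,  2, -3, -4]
x^4 + 20*x^3 + 150*x^2 + 500*x + 625

Expanding det(x·I − A) (e.g. by cofactor expansion or by noting that A is similar to its Jordan form J, which has the same characteristic polynomial as A) gives
  χ_A(x) = x^4 + 20*x^3 + 150*x^2 + 500*x + 625
which factors as (x + 5)^4. The eigenvalues (with algebraic multiplicities) are λ = -5 with multiplicity 4.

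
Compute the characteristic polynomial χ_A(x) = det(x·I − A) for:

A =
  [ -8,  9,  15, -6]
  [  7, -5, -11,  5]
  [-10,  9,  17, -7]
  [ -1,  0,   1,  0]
x^4 - 4*x^3 + 6*x^2 - 4*x + 1

Expanding det(x·I − A) (e.g. by cofactor expansion or by noting that A is similar to its Jordan form J, which has the same characteristic polynomial as A) gives
  χ_A(x) = x^4 - 4*x^3 + 6*x^2 - 4*x + 1
which factors as (x - 1)^4. The eigenvalues (with algebraic multiplicities) are λ = 1 with multiplicity 4.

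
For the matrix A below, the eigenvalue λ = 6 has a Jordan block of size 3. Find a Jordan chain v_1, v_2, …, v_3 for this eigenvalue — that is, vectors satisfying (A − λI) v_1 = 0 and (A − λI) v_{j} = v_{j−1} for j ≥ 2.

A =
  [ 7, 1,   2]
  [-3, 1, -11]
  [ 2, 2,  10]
A Jordan chain for λ = 6 of length 3:
v_1 = (2, -10, 4)ᵀ
v_2 = (1, -3, 2)ᵀ
v_3 = (1, 0, 0)ᵀ

Let N = A − (6)·I. We want v_3 with N^3 v_3 = 0 but N^2 v_3 ≠ 0; then v_{j-1} := N · v_j for j = 3, …, 2.

Pick v_3 = (1, 0, 0)ᵀ.
Then v_2 = N · v_3 = (1, -3, 2)ᵀ.
Then v_1 = N · v_2 = (2, -10, 4)ᵀ.

Sanity check: (A − (6)·I) v_1 = (0, 0, 0)ᵀ = 0. ✓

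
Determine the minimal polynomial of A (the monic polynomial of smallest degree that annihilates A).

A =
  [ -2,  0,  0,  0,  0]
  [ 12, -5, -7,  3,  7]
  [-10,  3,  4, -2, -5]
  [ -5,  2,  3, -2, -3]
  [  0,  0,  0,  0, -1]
x^4 + 5*x^3 + 9*x^2 + 7*x + 2

The characteristic polynomial is χ_A(x) = (x + 1)^4*(x + 2), so the eigenvalues are known. The minimal polynomial is
  m_A(x) = Π_λ (x − λ)^{k_λ}
where k_λ is the size of the *largest* Jordan block for λ (equivalently, the smallest k with (A − λI)^k v = 0 for every generalised eigenvector v of λ).

  λ = -2: largest Jordan block has size 1, contributing (x + 2)
  λ = -1: largest Jordan block has size 3, contributing (x + 1)^3

So m_A(x) = (x + 1)^3*(x + 2) = x^4 + 5*x^3 + 9*x^2 + 7*x + 2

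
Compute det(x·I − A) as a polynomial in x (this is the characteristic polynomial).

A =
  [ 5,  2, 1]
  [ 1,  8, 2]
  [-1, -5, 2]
x^3 - 15*x^2 + 75*x - 125

Expanding det(x·I − A) (e.g. by cofactor expansion or by noting that A is similar to its Jordan form J, which has the same characteristic polynomial as A) gives
  χ_A(x) = x^3 - 15*x^2 + 75*x - 125
which factors as (x - 5)^3. The eigenvalues (with algebraic multiplicities) are λ = 5 with multiplicity 3.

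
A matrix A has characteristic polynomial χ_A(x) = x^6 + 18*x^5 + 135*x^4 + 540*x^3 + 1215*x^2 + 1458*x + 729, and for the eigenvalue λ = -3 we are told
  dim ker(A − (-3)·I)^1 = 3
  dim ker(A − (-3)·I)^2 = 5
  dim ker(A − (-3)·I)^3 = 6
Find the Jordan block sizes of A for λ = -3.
Block sizes for λ = -3: [3, 2, 1]

From the dimensions of kernels of powers, the number of Jordan blocks of size at least j is d_j − d_{j−1} where d_j = dim ker(N^j) (with d_0 = 0). Computing the differences gives [3, 2, 1].
The number of blocks of size exactly k is (#blocks of size ≥ k) − (#blocks of size ≥ k + 1), so the partition is: 1 block(s) of size 1, 1 block(s) of size 2, 1 block(s) of size 3.
In nonincreasing order the block sizes are [3, 2, 1].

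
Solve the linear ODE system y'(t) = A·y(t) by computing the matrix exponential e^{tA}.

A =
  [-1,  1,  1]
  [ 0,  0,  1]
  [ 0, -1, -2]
e^{tA} =
  [exp(-t), t*exp(-t), t*exp(-t)]
  [0, t*exp(-t) + exp(-t), t*exp(-t)]
  [0, -t*exp(-t), -t*exp(-t) + exp(-t)]

Strategy: write A = P · J · P⁻¹ where J is a Jordan canonical form, so e^{tA} = P · e^{tJ} · P⁻¹, and e^{tJ} can be computed block-by-block.

A has Jordan form
J =
  [-1,  1,  0]
  [ 0, -1,  0]
  [ 0,  0, -1]
(up to reordering of blocks).

Per-block formulas:
  For a 2×2 Jordan block J_2(-1): exp(t · J_2(-1)) = e^(-1t)·(I + t·N), where N is the 2×2 nilpotent shift.
  For a 1×1 block at λ = -1: exp(t · [-1]) = [e^(-1t)].

After assembling e^{tJ} and conjugating by P, we get:

e^{tA} =
  [exp(-t), t*exp(-t), t*exp(-t)]
  [0, t*exp(-t) + exp(-t), t*exp(-t)]
  [0, -t*exp(-t), -t*exp(-t) + exp(-t)]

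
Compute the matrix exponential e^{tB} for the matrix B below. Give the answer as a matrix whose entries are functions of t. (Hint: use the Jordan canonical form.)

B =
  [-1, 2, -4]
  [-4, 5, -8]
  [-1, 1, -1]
e^{tB} =
  [-2*t*exp(t) + exp(t), 2*t*exp(t), -4*t*exp(t)]
  [-4*t*exp(t), 4*t*exp(t) + exp(t), -8*t*exp(t)]
  [-t*exp(t), t*exp(t), -2*t*exp(t) + exp(t)]

Strategy: write B = P · J · P⁻¹ where J is a Jordan canonical form, so e^{tB} = P · e^{tJ} · P⁻¹, and e^{tJ} can be computed block-by-block.

B has Jordan form
J =
  [1, 1, 0]
  [0, 1, 0]
  [0, 0, 1]
(up to reordering of blocks).

Per-block formulas:
  For a 1×1 block at λ = 1: exp(t · [1]) = [e^(1t)].
  For a 2×2 Jordan block J_2(1): exp(t · J_2(1)) = e^(1t)·(I + t·N), where N is the 2×2 nilpotent shift.

After assembling e^{tJ} and conjugating by P, we get:

e^{tB} =
  [-2*t*exp(t) + exp(t), 2*t*exp(t), -4*t*exp(t)]
  [-4*t*exp(t), 4*t*exp(t) + exp(t), -8*t*exp(t)]
  [-t*exp(t), t*exp(t), -2*t*exp(t) + exp(t)]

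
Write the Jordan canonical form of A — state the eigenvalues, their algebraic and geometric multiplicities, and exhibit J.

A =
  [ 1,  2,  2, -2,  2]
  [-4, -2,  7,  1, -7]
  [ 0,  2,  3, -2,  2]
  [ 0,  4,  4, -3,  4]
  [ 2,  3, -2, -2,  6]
J_3(1) ⊕ J_1(1) ⊕ J_1(1)

The characteristic polynomial is
  det(x·I − A) = x^5 - 5*x^4 + 10*x^3 - 10*x^2 + 5*x - 1 = (x - 1)^5

Eigenvalues and multiplicities (the geometric multiplicity of λ is n − rank(A − λI), which equals the number of Jordan blocks for λ):
  λ = 1: algebraic multiplicity = 5, geometric multiplicity = 3

Determining the block sizes for each eigenvalue:
  λ = 1: with am = 5 and gm = 3, the partition is not yet determined (e.g. several partitions of 5 into 3 parts exist). Let N = A − (1)·I. Computing rank(N^1) = 2, rank(N^2) = 1, rank(N^3) = 0; the number of blocks of size ≥ j is rank(N^{j−1}) − rank(N^j), giving [3, 1, 1]. So we have 1 block(s) of size 3, 2 block(s) of size 1 → block sizes [3, 1, 1]

Assembling the blocks gives a Jordan form
J =
  [1, 1, 0, 0, 0]
  [0, 1, 1, 0, 0]
  [0, 0, 1, 0, 0]
  [0, 0, 0, 1, 0]
  [0, 0, 0, 0, 1]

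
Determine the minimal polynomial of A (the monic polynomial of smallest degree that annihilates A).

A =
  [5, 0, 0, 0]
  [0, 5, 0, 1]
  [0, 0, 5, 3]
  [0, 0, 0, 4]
x^2 - 9*x + 20

The characteristic polynomial is χ_A(x) = (x - 5)^3*(x - 4), so the eigenvalues are known. The minimal polynomial is
  m_A(x) = Π_λ (x − λ)^{k_λ}
where k_λ is the size of the *largest* Jordan block for λ (equivalently, the smallest k with (A − λI)^k v = 0 for every generalised eigenvector v of λ).

  λ = 4: largest Jordan block has size 1, contributing (x − 4)
  λ = 5: largest Jordan block has size 1, contributing (x − 5)

So m_A(x) = (x - 5)*(x - 4) = x^2 - 9*x + 20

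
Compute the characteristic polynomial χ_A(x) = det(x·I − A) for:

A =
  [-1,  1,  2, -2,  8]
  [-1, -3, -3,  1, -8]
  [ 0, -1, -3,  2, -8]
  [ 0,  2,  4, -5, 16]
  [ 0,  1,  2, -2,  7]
x^5 + 5*x^4 + 10*x^3 + 10*x^2 + 5*x + 1

Expanding det(x·I − A) (e.g. by cofactor expansion or by noting that A is similar to its Jordan form J, which has the same characteristic polynomial as A) gives
  χ_A(x) = x^5 + 5*x^4 + 10*x^3 + 10*x^2 + 5*x + 1
which factors as (x + 1)^5. The eigenvalues (with algebraic multiplicities) are λ = -1 with multiplicity 5.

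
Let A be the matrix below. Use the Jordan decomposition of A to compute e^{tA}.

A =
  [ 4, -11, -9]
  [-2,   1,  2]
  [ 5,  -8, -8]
e^{tA} =
  [t^2*exp(-t) + 5*t*exp(-t) + exp(-t), -5*t^2*exp(-t)/2 - 11*t*exp(-t), -2*t^2*exp(-t) - 9*t*exp(-t)]
  [-2*t^2*exp(-t) - 2*t*exp(-t), 5*t^2*exp(-t) + 2*t*exp(-t) + exp(-t), 4*t^2*exp(-t) + 2*t*exp(-t)]
  [3*t^2*exp(-t) + 5*t*exp(-t), -15*t^2*exp(-t)/2 - 8*t*exp(-t), -6*t^2*exp(-t) - 7*t*exp(-t) + exp(-t)]

Strategy: write A = P · J · P⁻¹ where J is a Jordan canonical form, so e^{tA} = P · e^{tJ} · P⁻¹, and e^{tJ} can be computed block-by-block.

A has Jordan form
J =
  [-1,  1,  0]
  [ 0, -1,  1]
  [ 0,  0, -1]
(up to reordering of blocks).

Per-block formulas:
  For a 3×3 Jordan block J_3(-1): exp(t · J_3(-1)) = e^(-1t)·(I + t·N + (t^2/2)·N^2), where N is the 3×3 nilpotent shift.

After assembling e^{tJ} and conjugating by P, we get:

e^{tA} =
  [t^2*exp(-t) + 5*t*exp(-t) + exp(-t), -5*t^2*exp(-t)/2 - 11*t*exp(-t), -2*t^2*exp(-t) - 9*t*exp(-t)]
  [-2*t^2*exp(-t) - 2*t*exp(-t), 5*t^2*exp(-t) + 2*t*exp(-t) + exp(-t), 4*t^2*exp(-t) + 2*t*exp(-t)]
  [3*t^2*exp(-t) + 5*t*exp(-t), -15*t^2*exp(-t)/2 - 8*t*exp(-t), -6*t^2*exp(-t) - 7*t*exp(-t) + exp(-t)]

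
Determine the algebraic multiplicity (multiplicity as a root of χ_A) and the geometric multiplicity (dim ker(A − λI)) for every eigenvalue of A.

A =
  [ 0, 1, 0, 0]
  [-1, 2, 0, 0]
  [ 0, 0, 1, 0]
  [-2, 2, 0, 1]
λ = 1: alg = 4, geom = 3

Step 1 — factor the characteristic polynomial to read off the algebraic multiplicities:
  χ_A(x) = (x - 1)^4

Step 2 — compute geometric multiplicities via the rank-nullity identity g(λ) = n − rank(A − λI):
  rank(A − (1)·I) = 1, so dim ker(A − (1)·I) = n − 1 = 3

Summary:
  λ = 1: algebraic multiplicity = 4, geometric multiplicity = 3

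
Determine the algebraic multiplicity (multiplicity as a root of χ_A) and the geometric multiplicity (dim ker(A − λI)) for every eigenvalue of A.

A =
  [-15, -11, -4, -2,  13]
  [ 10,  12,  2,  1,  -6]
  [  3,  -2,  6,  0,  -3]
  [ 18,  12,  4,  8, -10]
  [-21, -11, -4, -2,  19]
λ = 6: alg = 5, geom = 2

Step 1 — factor the characteristic polynomial to read off the algebraic multiplicities:
  χ_A(x) = (x - 6)^5

Step 2 — compute geometric multiplicities via the rank-nullity identity g(λ) = n − rank(A − λI):
  rank(A − (6)·I) = 3, so dim ker(A − (6)·I) = n − 3 = 2

Summary:
  λ = 6: algebraic multiplicity = 5, geometric multiplicity = 2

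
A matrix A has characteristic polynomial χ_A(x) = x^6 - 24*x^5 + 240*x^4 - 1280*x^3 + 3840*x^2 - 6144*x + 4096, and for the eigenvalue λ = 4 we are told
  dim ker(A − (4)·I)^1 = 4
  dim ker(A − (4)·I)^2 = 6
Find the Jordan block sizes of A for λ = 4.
Block sizes for λ = 4: [2, 2, 1, 1]

From the dimensions of kernels of powers, the number of Jordan blocks of size at least j is d_j − d_{j−1} where d_j = dim ker(N^j) (with d_0 = 0). Computing the differences gives [4, 2].
The number of blocks of size exactly k is (#blocks of size ≥ k) − (#blocks of size ≥ k + 1), so the partition is: 2 block(s) of size 1, 2 block(s) of size 2.
In nonincreasing order the block sizes are [2, 2, 1, 1].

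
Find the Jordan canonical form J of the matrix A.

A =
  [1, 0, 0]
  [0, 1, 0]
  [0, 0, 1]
J_1(1) ⊕ J_1(1) ⊕ J_1(1)

The characteristic polynomial is
  det(x·I − A) = x^3 - 3*x^2 + 3*x - 1 = (x - 1)^3

Eigenvalues and multiplicities (the geometric multiplicity of λ is n − rank(A − λI), which equals the number of Jordan blocks for λ):
  λ = 1: algebraic multiplicity = 3, geometric multiplicity = 3

Determining the block sizes for each eigenvalue:
  λ = 1: gm = am = 3, so every block has size 1 → block sizes [1, 1, 1]

Assembling the blocks gives a Jordan form
J =
  [1, 0, 0]
  [0, 1, 0]
  [0, 0, 1]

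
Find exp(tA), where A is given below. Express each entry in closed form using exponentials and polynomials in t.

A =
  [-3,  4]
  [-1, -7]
e^{tA} =
  [2*t*exp(-5*t) + exp(-5*t), 4*t*exp(-5*t)]
  [-t*exp(-5*t), -2*t*exp(-5*t) + exp(-5*t)]

Strategy: write A = P · J · P⁻¹ where J is a Jordan canonical form, so e^{tA} = P · e^{tJ} · P⁻¹, and e^{tJ} can be computed block-by-block.

A has Jordan form
J =
  [-5,  1]
  [ 0, -5]
(up to reordering of blocks).

Per-block formulas:
  For a 2×2 Jordan block J_2(-5): exp(t · J_2(-5)) = e^(-5t)·(I + t·N), where N is the 2×2 nilpotent shift.

After assembling e^{tJ} and conjugating by P, we get:

e^{tA} =
  [2*t*exp(-5*t) + exp(-5*t), 4*t*exp(-5*t)]
  [-t*exp(-5*t), -2*t*exp(-5*t) + exp(-5*t)]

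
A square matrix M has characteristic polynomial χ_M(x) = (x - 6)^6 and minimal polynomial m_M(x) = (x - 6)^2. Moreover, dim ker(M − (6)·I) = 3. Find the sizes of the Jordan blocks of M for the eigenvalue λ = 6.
Block sizes for λ = 6: [2, 2, 2]

Step 1 — from the characteristic polynomial, algebraic multiplicity of λ = 6 is 6. From dim ker(M − (6)·I) = 3, there are exactly 3 Jordan blocks for λ = 6.
Step 2 — from the minimal polynomial, the factor (x − 6)^2 tells us the largest block for λ = 6 has size 2.
Step 3 — with total size 6, 3 blocks, and largest block 2, the block sizes (in nonincreasing order) are [2, 2, 2].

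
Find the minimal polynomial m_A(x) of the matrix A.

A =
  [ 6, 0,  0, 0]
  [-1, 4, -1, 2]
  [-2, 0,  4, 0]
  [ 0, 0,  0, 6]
x^3 - 14*x^2 + 64*x - 96

The characteristic polynomial is χ_A(x) = (x - 6)^2*(x - 4)^2, so the eigenvalues are known. The minimal polynomial is
  m_A(x) = Π_λ (x − λ)^{k_λ}
where k_λ is the size of the *largest* Jordan block for λ (equivalently, the smallest k with (A − λI)^k v = 0 for every generalised eigenvector v of λ).

  λ = 4: largest Jordan block has size 2, contributing (x − 4)^2
  λ = 6: largest Jordan block has size 1, contributing (x − 6)

So m_A(x) = (x - 6)*(x - 4)^2 = x^3 - 14*x^2 + 64*x - 96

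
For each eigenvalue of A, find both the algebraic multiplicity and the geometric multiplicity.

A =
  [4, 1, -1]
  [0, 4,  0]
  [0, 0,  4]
λ = 4: alg = 3, geom = 2

Step 1 — factor the characteristic polynomial to read off the algebraic multiplicities:
  χ_A(x) = (x - 4)^3

Step 2 — compute geometric multiplicities via the rank-nullity identity g(λ) = n − rank(A − λI):
  rank(A − (4)·I) = 1, so dim ker(A − (4)·I) = n − 1 = 2

Summary:
  λ = 4: algebraic multiplicity = 3, geometric multiplicity = 2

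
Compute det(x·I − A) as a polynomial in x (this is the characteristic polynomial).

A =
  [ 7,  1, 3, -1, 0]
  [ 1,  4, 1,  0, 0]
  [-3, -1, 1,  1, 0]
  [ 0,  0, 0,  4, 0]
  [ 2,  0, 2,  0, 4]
x^5 - 20*x^4 + 160*x^3 - 640*x^2 + 1280*x - 1024

Expanding det(x·I − A) (e.g. by cofactor expansion or by noting that A is similar to its Jordan form J, which has the same characteristic polynomial as A) gives
  χ_A(x) = x^5 - 20*x^4 + 160*x^3 - 640*x^2 + 1280*x - 1024
which factors as (x - 4)^5. The eigenvalues (with algebraic multiplicities) are λ = 4 with multiplicity 5.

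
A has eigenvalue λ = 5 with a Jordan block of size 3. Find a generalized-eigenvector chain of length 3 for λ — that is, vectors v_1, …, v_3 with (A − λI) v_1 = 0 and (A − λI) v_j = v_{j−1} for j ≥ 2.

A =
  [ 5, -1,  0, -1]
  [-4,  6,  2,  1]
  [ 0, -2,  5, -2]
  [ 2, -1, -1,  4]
A Jordan chain for λ = 5 of length 3:
v_1 = (2, -2, 4, 2)ᵀ
v_2 = (0, -4, 0, 2)ᵀ
v_3 = (1, 0, 0, 0)ᵀ

Let N = A − (5)·I. We want v_3 with N^3 v_3 = 0 but N^2 v_3 ≠ 0; then v_{j-1} := N · v_j for j = 3, …, 2.

Pick v_3 = (1, 0, 0, 0)ᵀ.
Then v_2 = N · v_3 = (0, -4, 0, 2)ᵀ.
Then v_1 = N · v_2 = (2, -2, 4, 2)ᵀ.

Sanity check: (A − (5)·I) v_1 = (0, 0, 0, 0)ᵀ = 0. ✓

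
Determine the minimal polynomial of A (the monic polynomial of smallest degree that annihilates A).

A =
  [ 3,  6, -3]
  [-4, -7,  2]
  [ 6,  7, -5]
x^3 + 9*x^2 + 27*x + 27

The characteristic polynomial is χ_A(x) = (x + 3)^3, so the eigenvalues are known. The minimal polynomial is
  m_A(x) = Π_λ (x − λ)^{k_λ}
where k_λ is the size of the *largest* Jordan block for λ (equivalently, the smallest k with (A − λI)^k v = 0 for every generalised eigenvector v of λ).

  λ = -3: largest Jordan block has size 3, contributing (x + 3)^3

So m_A(x) = (x + 3)^3 = x^3 + 9*x^2 + 27*x + 27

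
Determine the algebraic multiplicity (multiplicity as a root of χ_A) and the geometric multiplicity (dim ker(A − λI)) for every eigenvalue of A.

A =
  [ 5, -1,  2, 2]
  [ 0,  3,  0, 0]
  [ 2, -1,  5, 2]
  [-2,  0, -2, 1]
λ = 3: alg = 3, geom = 2; λ = 5: alg = 1, geom = 1

Step 1 — factor the characteristic polynomial to read off the algebraic multiplicities:
  χ_A(x) = (x - 5)*(x - 3)^3

Step 2 — compute geometric multiplicities via the rank-nullity identity g(λ) = n − rank(A − λI):
  rank(A − (3)·I) = 2, so dim ker(A − (3)·I) = n − 2 = 2
  rank(A − (5)·I) = 3, so dim ker(A − (5)·I) = n − 3 = 1

Summary:
  λ = 3: algebraic multiplicity = 3, geometric multiplicity = 2
  λ = 5: algebraic multiplicity = 1, geometric multiplicity = 1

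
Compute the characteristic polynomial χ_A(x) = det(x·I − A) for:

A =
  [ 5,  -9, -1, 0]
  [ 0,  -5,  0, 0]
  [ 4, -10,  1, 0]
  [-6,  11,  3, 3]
x^4 - 4*x^3 - 18*x^2 + 108*x - 135

Expanding det(x·I − A) (e.g. by cofactor expansion or by noting that A is similar to its Jordan form J, which has the same characteristic polynomial as A) gives
  χ_A(x) = x^4 - 4*x^3 - 18*x^2 + 108*x - 135
which factors as (x - 3)^3*(x + 5). The eigenvalues (with algebraic multiplicities) are λ = -5 with multiplicity 1, λ = 3 with multiplicity 3.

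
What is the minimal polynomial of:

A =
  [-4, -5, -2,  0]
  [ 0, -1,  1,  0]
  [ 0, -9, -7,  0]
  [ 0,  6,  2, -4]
x^3 + 12*x^2 + 48*x + 64

The characteristic polynomial is χ_A(x) = (x + 4)^4, so the eigenvalues are known. The minimal polynomial is
  m_A(x) = Π_λ (x − λ)^{k_λ}
where k_λ is the size of the *largest* Jordan block for λ (equivalently, the smallest k with (A − λI)^k v = 0 for every generalised eigenvector v of λ).

  λ = -4: largest Jordan block has size 3, contributing (x + 4)^3

So m_A(x) = (x + 4)^3 = x^3 + 12*x^2 + 48*x + 64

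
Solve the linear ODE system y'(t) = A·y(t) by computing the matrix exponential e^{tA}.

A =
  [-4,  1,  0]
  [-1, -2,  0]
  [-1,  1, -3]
e^{tA} =
  [-t*exp(-3*t) + exp(-3*t), t*exp(-3*t), 0]
  [-t*exp(-3*t), t*exp(-3*t) + exp(-3*t), 0]
  [-t*exp(-3*t), t*exp(-3*t), exp(-3*t)]

Strategy: write A = P · J · P⁻¹ where J is a Jordan canonical form, so e^{tA} = P · e^{tJ} · P⁻¹, and e^{tJ} can be computed block-by-block.

A has Jordan form
J =
  [-3,  1,  0]
  [ 0, -3,  0]
  [ 0,  0, -3]
(up to reordering of blocks).

Per-block formulas:
  For a 1×1 block at λ = -3: exp(t · [-3]) = [e^(-3t)].
  For a 2×2 Jordan block J_2(-3): exp(t · J_2(-3)) = e^(-3t)·(I + t·N), where N is the 2×2 nilpotent shift.

After assembling e^{tJ} and conjugating by P, we get:

e^{tA} =
  [-t*exp(-3*t) + exp(-3*t), t*exp(-3*t), 0]
  [-t*exp(-3*t), t*exp(-3*t) + exp(-3*t), 0]
  [-t*exp(-3*t), t*exp(-3*t), exp(-3*t)]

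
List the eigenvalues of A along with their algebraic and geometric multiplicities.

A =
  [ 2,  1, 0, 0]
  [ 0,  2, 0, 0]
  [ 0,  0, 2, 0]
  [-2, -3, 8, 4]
λ = 2: alg = 3, geom = 2; λ = 4: alg = 1, geom = 1

Step 1 — factor the characteristic polynomial to read off the algebraic multiplicities:
  χ_A(x) = (x - 4)*(x - 2)^3

Step 2 — compute geometric multiplicities via the rank-nullity identity g(λ) = n − rank(A − λI):
  rank(A − (2)·I) = 2, so dim ker(A − (2)·I) = n − 2 = 2
  rank(A − (4)·I) = 3, so dim ker(A − (4)·I) = n − 3 = 1

Summary:
  λ = 2: algebraic multiplicity = 3, geometric multiplicity = 2
  λ = 4: algebraic multiplicity = 1, geometric multiplicity = 1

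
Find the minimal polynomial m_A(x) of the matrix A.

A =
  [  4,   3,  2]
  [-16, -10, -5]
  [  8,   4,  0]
x^3 + 6*x^2 + 12*x + 8

The characteristic polynomial is χ_A(x) = (x + 2)^3, so the eigenvalues are known. The minimal polynomial is
  m_A(x) = Π_λ (x − λ)^{k_λ}
where k_λ is the size of the *largest* Jordan block for λ (equivalently, the smallest k with (A − λI)^k v = 0 for every generalised eigenvector v of λ).

  λ = -2: largest Jordan block has size 3, contributing (x + 2)^3

So m_A(x) = (x + 2)^3 = x^3 + 6*x^2 + 12*x + 8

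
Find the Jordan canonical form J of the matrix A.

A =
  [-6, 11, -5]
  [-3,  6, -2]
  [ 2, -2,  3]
J_3(1)

The characteristic polynomial is
  det(x·I − A) = x^3 - 3*x^2 + 3*x - 1 = (x - 1)^3

Eigenvalues and multiplicities (the geometric multiplicity of λ is n − rank(A − λI), which equals the number of Jordan blocks for λ):
  λ = 1: algebraic multiplicity = 3, geometric multiplicity = 1

Determining the block sizes for each eigenvalue:
  λ = 1: one block (gm = 1), so the single block has size am = 3 → block sizes [3]

Assembling the blocks gives a Jordan form
J =
  [1, 1, 0]
  [0, 1, 1]
  [0, 0, 1]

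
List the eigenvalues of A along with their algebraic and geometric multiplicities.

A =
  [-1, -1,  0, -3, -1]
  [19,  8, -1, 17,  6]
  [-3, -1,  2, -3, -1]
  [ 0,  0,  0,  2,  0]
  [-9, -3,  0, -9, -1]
λ = 2: alg = 5, geom = 3

Step 1 — factor the characteristic polynomial to read off the algebraic multiplicities:
  χ_A(x) = (x - 2)^5

Step 2 — compute geometric multiplicities via the rank-nullity identity g(λ) = n − rank(A − λI):
  rank(A − (2)·I) = 2, so dim ker(A − (2)·I) = n − 2 = 3

Summary:
  λ = 2: algebraic multiplicity = 5, geometric multiplicity = 3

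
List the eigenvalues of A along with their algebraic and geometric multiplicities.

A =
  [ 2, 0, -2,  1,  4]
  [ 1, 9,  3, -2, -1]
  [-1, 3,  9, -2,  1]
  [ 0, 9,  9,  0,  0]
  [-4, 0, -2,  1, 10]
λ = 6: alg = 5, geom = 2

Step 1 — factor the characteristic polynomial to read off the algebraic multiplicities:
  χ_A(x) = (x - 6)^5

Step 2 — compute geometric multiplicities via the rank-nullity identity g(λ) = n − rank(A − λI):
  rank(A − (6)·I) = 3, so dim ker(A − (6)·I) = n − 3 = 2

Summary:
  λ = 6: algebraic multiplicity = 5, geometric multiplicity = 2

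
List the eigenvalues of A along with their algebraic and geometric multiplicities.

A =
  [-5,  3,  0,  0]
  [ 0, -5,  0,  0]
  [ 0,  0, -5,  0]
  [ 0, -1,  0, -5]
λ = -5: alg = 4, geom = 3

Step 1 — factor the characteristic polynomial to read off the algebraic multiplicities:
  χ_A(x) = (x + 5)^4

Step 2 — compute geometric multiplicities via the rank-nullity identity g(λ) = n − rank(A − λI):
  rank(A − (-5)·I) = 1, so dim ker(A − (-5)·I) = n − 1 = 3

Summary:
  λ = -5: algebraic multiplicity = 4, geometric multiplicity = 3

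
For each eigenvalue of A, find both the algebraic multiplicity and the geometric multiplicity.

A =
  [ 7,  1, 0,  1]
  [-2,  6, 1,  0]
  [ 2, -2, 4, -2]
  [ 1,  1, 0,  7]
λ = 6: alg = 4, geom = 2

Step 1 — factor the characteristic polynomial to read off the algebraic multiplicities:
  χ_A(x) = (x - 6)^4

Step 2 — compute geometric multiplicities via the rank-nullity identity g(λ) = n − rank(A − λI):
  rank(A − (6)·I) = 2, so dim ker(A − (6)·I) = n − 2 = 2

Summary:
  λ = 6: algebraic multiplicity = 4, geometric multiplicity = 2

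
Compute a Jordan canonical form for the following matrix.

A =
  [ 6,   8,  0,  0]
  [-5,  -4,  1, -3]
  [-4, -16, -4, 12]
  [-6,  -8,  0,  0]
J_1(-2) ⊕ J_2(0) ⊕ J_1(0)

The characteristic polynomial is
  det(x·I − A) = x^4 + 2*x^3 = x^3*(x + 2)

Eigenvalues and multiplicities (the geometric multiplicity of λ is n − rank(A − λI), which equals the number of Jordan blocks for λ):
  λ = -2: algebraic multiplicity = 1, geometric multiplicity = 1
  λ = 0: algebraic multiplicity = 3, geometric multiplicity = 2

Determining the block sizes for each eigenvalue:
  λ = -2: one block (gm = 1), so the single block has size am = 1 → block sizes [1]
  λ = 0: 2 blocks summing to 3 forces exactly one block of size 2 and the rest size 1 → block sizes [2, 1]

Assembling the blocks gives a Jordan form
J =
  [-2, 0, 0, 0]
  [ 0, 0, 1, 0]
  [ 0, 0, 0, 0]
  [ 0, 0, 0, 0]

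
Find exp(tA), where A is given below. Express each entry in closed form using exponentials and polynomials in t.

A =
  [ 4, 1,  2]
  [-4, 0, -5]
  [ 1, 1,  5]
e^{tA} =
  [-t^2*exp(3*t)/2 + t*exp(3*t) + exp(3*t), t*exp(3*t), t^2*exp(3*t)/2 + 2*t*exp(3*t)]
  [3*t^2*exp(3*t)/2 - 4*t*exp(3*t), -3*t*exp(3*t) + exp(3*t), -3*t^2*exp(3*t)/2 - 5*t*exp(3*t)]
  [-t^2*exp(3*t)/2 + t*exp(3*t), t*exp(3*t), t^2*exp(3*t)/2 + 2*t*exp(3*t) + exp(3*t)]

Strategy: write A = P · J · P⁻¹ where J is a Jordan canonical form, so e^{tA} = P · e^{tJ} · P⁻¹, and e^{tJ} can be computed block-by-block.

A has Jordan form
J =
  [3, 1, 0]
  [0, 3, 1]
  [0, 0, 3]
(up to reordering of blocks).

Per-block formulas:
  For a 3×3 Jordan block J_3(3): exp(t · J_3(3)) = e^(3t)·(I + t·N + (t^2/2)·N^2), where N is the 3×3 nilpotent shift.

After assembling e^{tJ} and conjugating by P, we get:

e^{tA} =
  [-t^2*exp(3*t)/2 + t*exp(3*t) + exp(3*t), t*exp(3*t), t^2*exp(3*t)/2 + 2*t*exp(3*t)]
  [3*t^2*exp(3*t)/2 - 4*t*exp(3*t), -3*t*exp(3*t) + exp(3*t), -3*t^2*exp(3*t)/2 - 5*t*exp(3*t)]
  [-t^2*exp(3*t)/2 + t*exp(3*t), t*exp(3*t), t^2*exp(3*t)/2 + 2*t*exp(3*t) + exp(3*t)]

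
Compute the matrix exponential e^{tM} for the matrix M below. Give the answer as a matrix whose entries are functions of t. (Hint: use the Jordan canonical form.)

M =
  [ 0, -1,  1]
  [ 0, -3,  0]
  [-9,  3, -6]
e^{tM} =
  [3*t*exp(-3*t) + exp(-3*t), -t*exp(-3*t), t*exp(-3*t)]
  [0, exp(-3*t), 0]
  [-9*t*exp(-3*t), 3*t*exp(-3*t), -3*t*exp(-3*t) + exp(-3*t)]

Strategy: write M = P · J · P⁻¹ where J is a Jordan canonical form, so e^{tM} = P · e^{tJ} · P⁻¹, and e^{tJ} can be computed block-by-block.

M has Jordan form
J =
  [-3,  1,  0]
  [ 0, -3,  0]
  [ 0,  0, -3]
(up to reordering of blocks).

Per-block formulas:
  For a 2×2 Jordan block J_2(-3): exp(t · J_2(-3)) = e^(-3t)·(I + t·N), where N is the 2×2 nilpotent shift.
  For a 1×1 block at λ = -3: exp(t · [-3]) = [e^(-3t)].

After assembling e^{tJ} and conjugating by P, we get:

e^{tM} =
  [3*t*exp(-3*t) + exp(-3*t), -t*exp(-3*t), t*exp(-3*t)]
  [0, exp(-3*t), 0]
  [-9*t*exp(-3*t), 3*t*exp(-3*t), -3*t*exp(-3*t) + exp(-3*t)]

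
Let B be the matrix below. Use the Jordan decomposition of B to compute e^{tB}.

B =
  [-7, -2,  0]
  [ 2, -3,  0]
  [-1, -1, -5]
e^{tB} =
  [-2*t*exp(-5*t) + exp(-5*t), -2*t*exp(-5*t), 0]
  [2*t*exp(-5*t), 2*t*exp(-5*t) + exp(-5*t), 0]
  [-t*exp(-5*t), -t*exp(-5*t), exp(-5*t)]

Strategy: write B = P · J · P⁻¹ where J is a Jordan canonical form, so e^{tB} = P · e^{tJ} · P⁻¹, and e^{tJ} can be computed block-by-block.

B has Jordan form
J =
  [-5,  1,  0]
  [ 0, -5,  0]
  [ 0,  0, -5]
(up to reordering of blocks).

Per-block formulas:
  For a 1×1 block at λ = -5: exp(t · [-5]) = [e^(-5t)].
  For a 2×2 Jordan block J_2(-5): exp(t · J_2(-5)) = e^(-5t)·(I + t·N), where N is the 2×2 nilpotent shift.

After assembling e^{tJ} and conjugating by P, we get:

e^{tB} =
  [-2*t*exp(-5*t) + exp(-5*t), -2*t*exp(-5*t), 0]
  [2*t*exp(-5*t), 2*t*exp(-5*t) + exp(-5*t), 0]
  [-t*exp(-5*t), -t*exp(-5*t), exp(-5*t)]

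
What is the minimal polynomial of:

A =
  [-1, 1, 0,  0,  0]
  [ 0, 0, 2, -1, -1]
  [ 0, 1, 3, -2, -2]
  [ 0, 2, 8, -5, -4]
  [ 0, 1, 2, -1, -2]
x^3 + 3*x^2 + 3*x + 1

The characteristic polynomial is χ_A(x) = (x + 1)^5, so the eigenvalues are known. The minimal polynomial is
  m_A(x) = Π_λ (x − λ)^{k_λ}
where k_λ is the size of the *largest* Jordan block for λ (equivalently, the smallest k with (A − λI)^k v = 0 for every generalised eigenvector v of λ).

  λ = -1: largest Jordan block has size 3, contributing (x + 1)^3

So m_A(x) = (x + 1)^3 = x^3 + 3*x^2 + 3*x + 1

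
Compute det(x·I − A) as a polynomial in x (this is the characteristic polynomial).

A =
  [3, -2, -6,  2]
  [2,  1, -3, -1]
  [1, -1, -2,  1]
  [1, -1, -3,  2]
x^4 - 4*x^3 + 6*x^2 - 4*x + 1

Expanding det(x·I − A) (e.g. by cofactor expansion or by noting that A is similar to its Jordan form J, which has the same characteristic polynomial as A) gives
  χ_A(x) = x^4 - 4*x^3 + 6*x^2 - 4*x + 1
which factors as (x - 1)^4. The eigenvalues (with algebraic multiplicities) are λ = 1 with multiplicity 4.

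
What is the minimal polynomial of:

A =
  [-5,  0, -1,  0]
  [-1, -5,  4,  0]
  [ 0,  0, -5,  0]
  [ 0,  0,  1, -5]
x^3 + 15*x^2 + 75*x + 125

The characteristic polynomial is χ_A(x) = (x + 5)^4, so the eigenvalues are known. The minimal polynomial is
  m_A(x) = Π_λ (x − λ)^{k_λ}
where k_λ is the size of the *largest* Jordan block for λ (equivalently, the smallest k with (A − λI)^k v = 0 for every generalised eigenvector v of λ).

  λ = -5: largest Jordan block has size 3, contributing (x + 5)^3

So m_A(x) = (x + 5)^3 = x^3 + 15*x^2 + 75*x + 125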